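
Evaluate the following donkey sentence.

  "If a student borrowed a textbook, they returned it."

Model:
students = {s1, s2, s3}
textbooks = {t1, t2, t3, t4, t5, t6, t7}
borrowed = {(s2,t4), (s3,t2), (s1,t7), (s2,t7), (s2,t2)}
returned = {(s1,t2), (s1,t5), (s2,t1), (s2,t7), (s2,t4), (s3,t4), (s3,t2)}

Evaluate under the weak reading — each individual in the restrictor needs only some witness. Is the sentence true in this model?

False

"it" takes "a textbook" as antecedent — a donkey pronoun bound across the clause boundary.
Weak reading: every student s with some borrowed-textbook has at least one borrowed-textbook t such that returned(s,t).
Per student: s1:✗  s2:✓  s3:✓
s1 has no witness among its borrowed-textbooks.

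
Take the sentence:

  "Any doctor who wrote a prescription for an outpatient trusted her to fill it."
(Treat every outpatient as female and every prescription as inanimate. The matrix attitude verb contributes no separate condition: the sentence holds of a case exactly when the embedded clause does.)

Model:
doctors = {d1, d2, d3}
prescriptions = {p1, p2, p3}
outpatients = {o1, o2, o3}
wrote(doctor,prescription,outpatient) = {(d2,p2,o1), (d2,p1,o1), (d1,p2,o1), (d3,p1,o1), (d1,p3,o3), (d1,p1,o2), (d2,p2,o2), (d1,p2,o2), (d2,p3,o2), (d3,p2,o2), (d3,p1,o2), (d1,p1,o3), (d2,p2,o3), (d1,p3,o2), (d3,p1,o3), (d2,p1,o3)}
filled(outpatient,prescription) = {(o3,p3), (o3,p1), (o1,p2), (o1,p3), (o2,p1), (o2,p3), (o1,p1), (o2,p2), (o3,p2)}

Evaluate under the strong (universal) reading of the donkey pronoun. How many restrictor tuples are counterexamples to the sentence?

"her" takes "an outpatient" as antecedent and "it" takes "a prescription"; both are donkey pronouns co-varying with the restrictor.
Strong reading: for every (d,p,o) with wrote(d,p,o), filled(o,p).
Restrictor triples: (d1,p1,o2)→filled(o2,p1) ✓  (d1,p1,o3)→filled(o3,p1) ✓  (d1,p2,o1)→filled(o1,p2) ✓  (d1,p2,o2)→filled(o2,p2) ✓  (d1,p3,o2)→filled(o2,p3) ✓  (d1,p3,o3)→filled(o3,p3) ✓  (d2,p1,o1)→filled(o1,p1) ✓  (d2,p1,o3)→filled(o3,p1) ✓  (d2,p2,o1)→filled(o1,p2) ✓  (d2,p2,o2)→filled(o2,p2) ✓  (d2,p2,o3)→filled(o3,p2) ✓  (d2,p3,o2)→filled(o2,p3) ✓  (d3,p1,o1)→filled(o1,p1) ✓  (d3,p1,o2)→filled(o2,p1) ✓  (d3,p1,o3)→filled(o3,p1) ✓  (d3,p2,o2)→filled(o2,p2) ✓
Counterexamples (restrictor triples failing the scope): 0.

0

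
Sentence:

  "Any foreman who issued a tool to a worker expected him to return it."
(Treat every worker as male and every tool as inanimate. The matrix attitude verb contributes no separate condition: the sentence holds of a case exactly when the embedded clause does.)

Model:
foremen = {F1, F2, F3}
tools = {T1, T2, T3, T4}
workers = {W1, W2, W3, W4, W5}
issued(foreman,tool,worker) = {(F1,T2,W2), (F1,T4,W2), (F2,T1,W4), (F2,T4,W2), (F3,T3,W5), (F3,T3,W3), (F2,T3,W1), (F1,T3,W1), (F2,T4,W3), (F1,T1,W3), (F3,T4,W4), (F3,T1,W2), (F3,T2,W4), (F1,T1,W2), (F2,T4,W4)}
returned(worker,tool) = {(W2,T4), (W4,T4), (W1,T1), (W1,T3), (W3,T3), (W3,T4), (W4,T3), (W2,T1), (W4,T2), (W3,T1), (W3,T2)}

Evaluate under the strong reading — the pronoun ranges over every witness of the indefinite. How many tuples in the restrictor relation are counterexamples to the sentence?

3

"him" takes "a worker" as antecedent and "it" takes "a tool"; both are donkey pronouns co-varying with the restrictor.
Strong reading: for every (f,t,w) with issued(f,t,w), returned(w,t).
Restrictor triples: (F1,T1,W2)→returned(W2,T1) ✓  (F1,T1,W3)→returned(W3,T1) ✓  (F1,T2,W2)→returned(W2,T2) ✗  (F1,T3,W1)→returned(W1,T3) ✓  (F1,T4,W2)→returned(W2,T4) ✓  (F2,T1,W4)→returned(W4,T1) ✗  (F2,T3,W1)→returned(W1,T3) ✓  (F2,T4,W2)→returned(W2,T4) ✓  (F2,T4,W3)→returned(W3,T4) ✓  (F2,T4,W4)→returned(W4,T4) ✓  (F3,T1,W2)→returned(W2,T1) ✓  (F3,T2,W4)→returned(W4,T2) ✓  (F3,T3,W3)→returned(W3,T3) ✓  (F3,T3,W5)→returned(W5,T3) ✗  (F3,T4,W4)→returned(W4,T4) ✓
Counterexamples (restrictor triples failing the scope): 3.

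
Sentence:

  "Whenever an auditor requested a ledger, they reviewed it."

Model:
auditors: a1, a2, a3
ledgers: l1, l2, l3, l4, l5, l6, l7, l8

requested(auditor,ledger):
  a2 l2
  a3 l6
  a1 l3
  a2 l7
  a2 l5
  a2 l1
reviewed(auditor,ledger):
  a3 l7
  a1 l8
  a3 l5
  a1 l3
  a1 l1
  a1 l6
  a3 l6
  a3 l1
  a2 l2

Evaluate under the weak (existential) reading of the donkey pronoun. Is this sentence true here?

"it" takes "a ledger" as antecedent — a donkey pronoun bound across the clause boundary.
Weak reading: every auditor a with some requested-ledger has at least one requested-ledger l such that reviewed(a,l).
Per auditor: a1:✓  a2:✓  a3:✓
Every auditor in the restrictor has a witness.

True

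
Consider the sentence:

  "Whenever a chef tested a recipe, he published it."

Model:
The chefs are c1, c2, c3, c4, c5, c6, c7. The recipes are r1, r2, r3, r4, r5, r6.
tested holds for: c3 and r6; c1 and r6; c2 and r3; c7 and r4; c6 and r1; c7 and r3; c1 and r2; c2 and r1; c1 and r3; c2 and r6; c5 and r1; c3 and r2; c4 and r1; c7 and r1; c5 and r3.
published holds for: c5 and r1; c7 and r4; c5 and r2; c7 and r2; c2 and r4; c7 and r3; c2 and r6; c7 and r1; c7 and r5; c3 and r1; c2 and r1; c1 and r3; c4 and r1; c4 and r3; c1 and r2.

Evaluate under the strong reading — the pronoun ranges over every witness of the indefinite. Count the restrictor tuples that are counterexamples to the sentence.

"it" takes "a recipe" as antecedent — a donkey pronoun bound across the clause boundary.
Strong reading: for every (c,r) with tested(c,r), published(c,r).
Restrictor pairs: (c1,r2) ✓  (c1,r3) ✓  (c1,r6) ✗  (c2,r1) ✓  (c2,r3) ✗  (c2,r6) ✓  (c3,r2) ✗  (c3,r6) ✗  (c4,r1) ✓  (c5,r1) ✓  (c5,r3) ✗  (c6,r1) ✗  (c7,r1) ✓  (c7,r3) ✓  (c7,r4) ✓
Counterexamples (restrictor pairs failing the scope): 6.

6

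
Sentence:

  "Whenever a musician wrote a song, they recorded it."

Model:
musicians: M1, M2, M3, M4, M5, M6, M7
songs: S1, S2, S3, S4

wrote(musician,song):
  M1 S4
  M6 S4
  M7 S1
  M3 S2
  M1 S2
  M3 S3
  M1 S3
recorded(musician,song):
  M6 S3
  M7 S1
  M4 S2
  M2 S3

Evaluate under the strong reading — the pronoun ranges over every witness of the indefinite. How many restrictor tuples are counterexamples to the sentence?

"it" takes "a song" as antecedent — a donkey pronoun bound across the clause boundary.
Strong reading: for every (m,s) with wrote(m,s), recorded(m,s).
Restrictor pairs: (M1,S2) ✗  (M1,S3) ✗  (M1,S4) ✗  (M3,S2) ✗  (M3,S3) ✗  (M6,S4) ✗  (M7,S1) ✓
Counterexamples (restrictor pairs failing the scope): 6.

6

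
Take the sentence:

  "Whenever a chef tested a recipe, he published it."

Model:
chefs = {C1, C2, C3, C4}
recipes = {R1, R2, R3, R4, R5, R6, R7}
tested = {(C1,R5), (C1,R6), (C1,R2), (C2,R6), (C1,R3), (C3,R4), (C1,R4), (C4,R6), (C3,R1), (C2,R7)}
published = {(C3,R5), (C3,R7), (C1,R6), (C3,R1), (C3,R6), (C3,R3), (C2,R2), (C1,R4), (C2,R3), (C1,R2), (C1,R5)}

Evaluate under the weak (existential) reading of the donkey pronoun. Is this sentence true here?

False

"it" takes "a recipe" as antecedent — a donkey pronoun bound across the clause boundary.
Weak reading: every chef c with some tested-recipe has at least one tested-recipe r such that published(c,r).
Per chef: C1:✓  C2:✗  C3:✓  C4:✗
C2 has no witness among its tested-recipes.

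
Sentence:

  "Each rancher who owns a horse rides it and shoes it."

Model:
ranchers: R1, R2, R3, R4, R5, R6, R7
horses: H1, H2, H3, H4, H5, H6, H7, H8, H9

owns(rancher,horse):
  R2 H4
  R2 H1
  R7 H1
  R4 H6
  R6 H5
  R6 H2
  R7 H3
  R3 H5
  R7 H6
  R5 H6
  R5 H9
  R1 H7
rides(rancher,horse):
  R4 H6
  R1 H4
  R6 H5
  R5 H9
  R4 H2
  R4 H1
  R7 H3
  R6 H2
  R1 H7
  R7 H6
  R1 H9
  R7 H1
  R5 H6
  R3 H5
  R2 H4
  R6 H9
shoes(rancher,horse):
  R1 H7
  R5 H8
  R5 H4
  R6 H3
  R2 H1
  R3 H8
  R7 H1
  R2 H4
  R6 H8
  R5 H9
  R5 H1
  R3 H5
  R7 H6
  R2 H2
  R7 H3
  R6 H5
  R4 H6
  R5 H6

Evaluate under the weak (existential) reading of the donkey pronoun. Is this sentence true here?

True

"it" takes "a horse" as antecedent — a donkey pronoun bound across the clause boundary.
Weak reading: every rancher r with some owns-horse has at least one owns-horse h such that rides(r,h) ∧ shoes(r,h).
Per rancher: R1:✓  R2:✓  R3:✓  R4:✓  R5:✓  R6:✓  R7:✓
Every rancher in the restrictor has a witness.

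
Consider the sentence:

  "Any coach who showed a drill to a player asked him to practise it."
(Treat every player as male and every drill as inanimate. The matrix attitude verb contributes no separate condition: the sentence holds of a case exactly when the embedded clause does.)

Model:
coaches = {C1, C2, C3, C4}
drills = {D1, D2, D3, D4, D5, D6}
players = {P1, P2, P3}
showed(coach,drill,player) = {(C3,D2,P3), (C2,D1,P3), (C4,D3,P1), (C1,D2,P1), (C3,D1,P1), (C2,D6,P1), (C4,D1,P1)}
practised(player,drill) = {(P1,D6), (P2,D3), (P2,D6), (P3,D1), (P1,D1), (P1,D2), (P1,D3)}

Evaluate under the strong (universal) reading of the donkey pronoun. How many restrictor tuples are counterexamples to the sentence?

1

"him" takes "a player" as antecedent and "it" takes "a drill"; both are donkey pronouns co-varying with the restrictor.
Strong reading: for every (c,d,p) with showed(c,d,p), practised(p,d).
Restrictor triples: (C1,D2,P1)→practised(P1,D2) ✓  (C2,D1,P3)→practised(P3,D1) ✓  (C2,D6,P1)→practised(P1,D6) ✓  (C3,D1,P1)→practised(P1,D1) ✓  (C3,D2,P3)→practised(P3,D2) ✗  (C4,D1,P1)→practised(P1,D1) ✓  (C4,D3,P1)→practised(P1,D3) ✓
Counterexamples (restrictor triples failing the scope): 1.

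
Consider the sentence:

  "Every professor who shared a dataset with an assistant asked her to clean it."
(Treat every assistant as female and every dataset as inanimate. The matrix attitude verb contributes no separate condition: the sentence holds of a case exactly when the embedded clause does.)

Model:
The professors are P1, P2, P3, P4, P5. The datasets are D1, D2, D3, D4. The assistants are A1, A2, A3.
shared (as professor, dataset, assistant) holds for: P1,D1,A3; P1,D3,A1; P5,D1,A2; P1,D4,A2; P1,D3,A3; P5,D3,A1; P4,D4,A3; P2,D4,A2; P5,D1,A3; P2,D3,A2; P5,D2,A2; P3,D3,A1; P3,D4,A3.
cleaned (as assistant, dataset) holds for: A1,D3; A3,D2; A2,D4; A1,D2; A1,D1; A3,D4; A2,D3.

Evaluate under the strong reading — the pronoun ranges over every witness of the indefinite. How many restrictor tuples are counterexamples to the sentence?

5

"her" takes "an assistant" as antecedent and "it" takes "a dataset"; both are donkey pronouns co-varying with the restrictor.
Strong reading: for every (p,d,a) with shared(p,d,a), cleaned(a,d).
Restrictor triples: (P1,D1,A3)→cleaned(A3,D1) ✗  (P1,D3,A1)→cleaned(A1,D3) ✓  (P1,D3,A3)→cleaned(A3,D3) ✗  (P1,D4,A2)→cleaned(A2,D4) ✓  (P2,D3,A2)→cleaned(A2,D3) ✓  (P2,D4,A2)→cleaned(A2,D4) ✓  (P3,D3,A1)→cleaned(A1,D3) ✓  (P3,D4,A3)→cleaned(A3,D4) ✓  (P4,D4,A3)→cleaned(A3,D4) ✓  (P5,D1,A2)→cleaned(A2,D1) ✗  (P5,D1,A3)→cleaned(A3,D1) ✗  (P5,D2,A2)→cleaned(A2,D2) ✗  (P5,D3,A1)→cleaned(A1,D3) ✓
Counterexamples (restrictor triples failing the scope): 5.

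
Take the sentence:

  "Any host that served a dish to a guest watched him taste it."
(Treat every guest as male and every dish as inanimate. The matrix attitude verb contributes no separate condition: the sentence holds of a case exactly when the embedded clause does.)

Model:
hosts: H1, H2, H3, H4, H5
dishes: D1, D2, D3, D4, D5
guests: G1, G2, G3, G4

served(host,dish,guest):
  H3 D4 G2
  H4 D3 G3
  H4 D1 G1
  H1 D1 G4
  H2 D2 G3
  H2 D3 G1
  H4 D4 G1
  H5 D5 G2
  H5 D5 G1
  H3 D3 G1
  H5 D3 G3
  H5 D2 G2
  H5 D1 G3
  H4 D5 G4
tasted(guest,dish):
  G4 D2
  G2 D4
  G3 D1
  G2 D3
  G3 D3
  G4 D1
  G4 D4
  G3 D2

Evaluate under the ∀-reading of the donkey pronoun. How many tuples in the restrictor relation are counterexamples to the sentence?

"him" takes "a guest" as antecedent and "it" takes "a dish"; both are donkey pronouns co-varying with the restrictor.
Strong reading: for every (h,d,g) with served(h,d,g), tasted(g,d).
Restrictor triples: (H1,D1,G4)→tasted(G4,D1) ✓  (H2,D2,G3)→tasted(G3,D2) ✓  (H2,D3,G1)→tasted(G1,D3) ✗  (H3,D3,G1)→tasted(G1,D3) ✗  (H3,D4,G2)→tasted(G2,D4) ✓  (H4,D1,G1)→tasted(G1,D1) ✗  (H4,D3,G3)→tasted(G3,D3) ✓  (H4,D4,G1)→tasted(G1,D4) ✗  (H4,D5,G4)→tasted(G4,D5) ✗  (H5,D1,G3)→tasted(G3,D1) ✓  (H5,D2,G2)→tasted(G2,D2) ✗  (H5,D3,G3)→tasted(G3,D3) ✓  (H5,D5,G1)→tasted(G1,D5) ✗  (H5,D5,G2)→tasted(G2,D5) ✗
Counterexamples (restrictor triples failing the scope): 8.

8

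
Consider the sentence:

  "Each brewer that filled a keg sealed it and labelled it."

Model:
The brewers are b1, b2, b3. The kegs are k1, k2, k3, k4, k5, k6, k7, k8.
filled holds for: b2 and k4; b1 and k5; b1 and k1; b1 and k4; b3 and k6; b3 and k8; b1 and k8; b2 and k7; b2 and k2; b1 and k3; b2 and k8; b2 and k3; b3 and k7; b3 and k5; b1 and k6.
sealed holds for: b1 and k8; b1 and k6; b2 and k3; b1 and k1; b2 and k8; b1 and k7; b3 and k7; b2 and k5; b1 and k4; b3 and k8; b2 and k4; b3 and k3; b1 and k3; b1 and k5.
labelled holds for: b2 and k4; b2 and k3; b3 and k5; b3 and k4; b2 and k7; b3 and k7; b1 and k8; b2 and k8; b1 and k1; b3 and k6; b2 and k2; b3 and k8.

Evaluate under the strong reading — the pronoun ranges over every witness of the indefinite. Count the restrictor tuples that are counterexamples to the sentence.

8

"it" takes "a keg" as antecedent — a donkey pronoun bound across the clause boundary.
Strong reading: for every (b,k) with filled(b,k), sealed(b,k) ∧ labelled(b,k).
Restrictor pairs: (b1,k1) ✓  (b1,k3) ✗  (b1,k4) ✗  (b1,k5) ✗  (b1,k6) ✗  (b1,k8) ✓  (b2,k2) ✗  (b2,k3) ✓  (b2,k4) ✓  (b2,k7) ✗  (b2,k8) ✓  (b3,k5) ✗  (b3,k6) ✗  (b3,k7) ✓  (b3,k8) ✓
Counterexamples (restrictor pairs failing the scope): 8.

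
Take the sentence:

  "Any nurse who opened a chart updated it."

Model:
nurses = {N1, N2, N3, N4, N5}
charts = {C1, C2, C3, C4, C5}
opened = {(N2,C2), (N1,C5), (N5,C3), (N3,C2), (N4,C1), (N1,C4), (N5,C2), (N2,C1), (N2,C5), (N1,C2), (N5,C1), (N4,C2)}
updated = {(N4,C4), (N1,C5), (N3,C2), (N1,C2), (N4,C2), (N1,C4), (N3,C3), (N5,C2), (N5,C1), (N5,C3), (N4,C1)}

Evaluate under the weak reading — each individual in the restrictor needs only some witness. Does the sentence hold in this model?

False

"it" takes "a chart" as antecedent — a donkey pronoun bound across the clause boundary.
Weak reading: every nurse n with some opened-chart has at least one opened-chart c such that updated(n,c).
Per nurse: N1:✓  N2:✗  N3:✓  N4:✓  N5:✓
N2 has no witness among its opened-charts.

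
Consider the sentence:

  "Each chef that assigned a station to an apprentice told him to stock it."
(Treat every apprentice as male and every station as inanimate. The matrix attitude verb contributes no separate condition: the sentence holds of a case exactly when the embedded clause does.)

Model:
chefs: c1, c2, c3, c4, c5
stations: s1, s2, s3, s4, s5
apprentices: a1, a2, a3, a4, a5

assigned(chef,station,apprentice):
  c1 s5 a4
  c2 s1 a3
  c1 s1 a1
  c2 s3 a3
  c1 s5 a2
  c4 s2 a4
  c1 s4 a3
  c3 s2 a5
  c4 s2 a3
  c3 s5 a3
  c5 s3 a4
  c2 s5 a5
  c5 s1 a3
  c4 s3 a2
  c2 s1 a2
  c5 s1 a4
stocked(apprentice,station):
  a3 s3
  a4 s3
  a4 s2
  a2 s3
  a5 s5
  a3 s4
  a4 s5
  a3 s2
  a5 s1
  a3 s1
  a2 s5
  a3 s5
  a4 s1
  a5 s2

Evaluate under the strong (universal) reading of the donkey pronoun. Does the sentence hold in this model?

"him" takes "an apprentice" as antecedent and "it" takes "a station"; both are donkey pronouns co-varying with the restrictor.
Strong reading: for every (c,s,a) with assigned(c,s,a), stocked(a,s).
Restrictor triples: (c1,s1,a1)→stocked(a1,s1) ✗  (c1,s4,a3)→stocked(a3,s4) ✓  (c1,s5,a2)→stocked(a2,s5) ✓  (c1,s5,a4)→stocked(a4,s5) ✓  (c2,s1,a2)→stocked(a2,s1) ✗  (c2,s1,a3)→stocked(a3,s1) ✓  (c2,s3,a3)→stocked(a3,s3) ✓  (c2,s5,a5)→stocked(a5,s5) ✓  (c3,s2,a5)→stocked(a5,s2) ✓  (c3,s5,a3)→stocked(a3,s5) ✓  (c4,s2,a3)→stocked(a3,s2) ✓  (c4,s2,a4)→stocked(a4,s2) ✓  (c4,s3,a2)→stocked(a2,s3) ✓  (c5,s1,a3)→stocked(a3,s1) ✓  (c5,s1,a4)→stocked(a4,s1) ✓  (c5,s3,a4)→stocked(a4,s3) ✓
Counterexample: (c1,s1,a1) — stocked(a1,s1) does not hold.

False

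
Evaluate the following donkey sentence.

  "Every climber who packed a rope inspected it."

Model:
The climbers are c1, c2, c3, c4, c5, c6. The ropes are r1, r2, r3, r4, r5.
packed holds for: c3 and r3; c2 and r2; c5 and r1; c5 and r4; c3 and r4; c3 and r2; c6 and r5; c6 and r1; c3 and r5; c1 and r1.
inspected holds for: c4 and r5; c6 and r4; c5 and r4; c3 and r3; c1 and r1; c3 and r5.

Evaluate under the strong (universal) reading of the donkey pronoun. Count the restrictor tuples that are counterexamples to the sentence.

6

"it" takes "a rope" as antecedent — a donkey pronoun bound across the clause boundary.
Strong reading: for every (c,r) with packed(c,r), inspected(c,r).
Restrictor pairs: (c1,r1) ✓  (c2,r2) ✗  (c3,r2) ✗  (c3,r3) ✓  (c3,r4) ✗  (c3,r5) ✓  (c5,r1) ✗  (c5,r4) ✓  (c6,r1) ✗  (c6,r5) ✗
Counterexamples (restrictor pairs failing the scope): 6.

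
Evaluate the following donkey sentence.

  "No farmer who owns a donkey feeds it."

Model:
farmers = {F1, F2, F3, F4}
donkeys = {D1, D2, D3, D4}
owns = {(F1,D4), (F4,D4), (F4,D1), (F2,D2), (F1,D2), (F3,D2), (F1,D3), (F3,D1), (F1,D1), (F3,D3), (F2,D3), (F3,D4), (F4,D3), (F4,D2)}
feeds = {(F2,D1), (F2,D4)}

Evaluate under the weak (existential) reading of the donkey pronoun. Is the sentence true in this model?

True

"it" takes "a donkey" as antecedent — a donkey pronoun bound across the clause boundary.
Truth condition: for no (f,d) with owns(f,d) does feeds(f,d) hold.
Restrictor pairs — does the scope hold? (F1,D1):fails  (F1,D2):fails  (F1,D3):fails  (F1,D4):fails  (F2,D2):fails  (F2,D3):fails  (F3,D1):fails  (F3,D2):fails  (F3,D3):fails  (F3,D4):fails  (F4,D1):fails  (F4,D2):fails  (F4,D3):fails  (F4,D4):fails
Scope holds for no restrictor pair, so the sentence is true.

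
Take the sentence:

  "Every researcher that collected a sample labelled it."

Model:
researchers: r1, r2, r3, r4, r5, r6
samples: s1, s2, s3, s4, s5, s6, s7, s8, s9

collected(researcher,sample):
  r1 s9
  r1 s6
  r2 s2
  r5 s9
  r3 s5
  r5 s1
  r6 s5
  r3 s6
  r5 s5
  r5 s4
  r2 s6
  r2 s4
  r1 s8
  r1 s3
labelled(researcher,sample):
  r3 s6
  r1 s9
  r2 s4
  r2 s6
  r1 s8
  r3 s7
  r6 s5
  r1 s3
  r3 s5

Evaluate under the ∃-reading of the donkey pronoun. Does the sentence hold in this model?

"it" takes "a sample" as antecedent — a donkey pronoun bound across the clause boundary.
Weak reading: every researcher r with some collected-sample has at least one collected-sample s such that labelled(r,s).
Per researcher: r1:✓  r2:✓  r3:✓  r5:✗  r6:✓
r5 has no witness among its collected-samples.

False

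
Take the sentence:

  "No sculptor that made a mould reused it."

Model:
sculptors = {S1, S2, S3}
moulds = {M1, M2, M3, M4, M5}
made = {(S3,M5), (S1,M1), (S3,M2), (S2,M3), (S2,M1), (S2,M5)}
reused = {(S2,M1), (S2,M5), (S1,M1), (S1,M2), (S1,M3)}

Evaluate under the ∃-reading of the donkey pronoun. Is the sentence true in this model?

False

"it" takes "a mould" as antecedent — a donkey pronoun bound across the clause boundary.
Truth condition: for no (s,m) with made(s,m) does reused(s,m) hold.
Restrictor pairs — does the scope hold? (S1,M1):holds  (S2,M1):holds  (S2,M3):fails  (S2,M5):holds  (S3,M2):fails  (S3,M5):fails
Scope holds for 3 pair(s), so the sentence is false.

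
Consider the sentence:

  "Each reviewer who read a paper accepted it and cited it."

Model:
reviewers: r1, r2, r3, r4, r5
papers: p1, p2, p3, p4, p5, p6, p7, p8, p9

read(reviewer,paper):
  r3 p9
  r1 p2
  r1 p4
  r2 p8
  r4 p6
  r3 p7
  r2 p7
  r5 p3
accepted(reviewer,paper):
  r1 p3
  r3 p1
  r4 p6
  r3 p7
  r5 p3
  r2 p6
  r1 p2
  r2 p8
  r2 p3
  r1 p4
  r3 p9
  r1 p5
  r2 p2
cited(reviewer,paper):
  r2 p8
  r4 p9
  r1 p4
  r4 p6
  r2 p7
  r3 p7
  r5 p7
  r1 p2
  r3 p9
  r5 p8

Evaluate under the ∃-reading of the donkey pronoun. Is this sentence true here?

"it" takes "a paper" as antecedent — a donkey pronoun bound across the clause boundary.
Weak reading: every reviewer r with some read-paper has at least one read-paper p such that accepted(r,p) ∧ cited(r,p).
Per reviewer: r1:✓  r2:✓  r3:✓  r4:✓  r5:✗
r5 has no witness among its read-papers.

False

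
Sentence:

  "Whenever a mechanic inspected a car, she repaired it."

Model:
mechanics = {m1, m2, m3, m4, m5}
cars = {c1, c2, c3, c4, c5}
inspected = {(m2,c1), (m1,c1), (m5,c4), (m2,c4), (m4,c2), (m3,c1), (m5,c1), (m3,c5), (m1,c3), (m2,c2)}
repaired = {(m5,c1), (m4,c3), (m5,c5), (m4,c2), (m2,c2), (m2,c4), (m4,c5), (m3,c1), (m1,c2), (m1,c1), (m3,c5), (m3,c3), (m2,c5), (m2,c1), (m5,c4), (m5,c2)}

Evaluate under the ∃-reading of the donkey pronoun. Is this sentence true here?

"it" takes "a car" as antecedent — a donkey pronoun bound across the clause boundary.
Weak reading: every mechanic m with some inspected-car has at least one inspected-car c such that repaired(m,c).
Per mechanic: m1:✓  m2:✓  m3:✓  m4:✓  m5:✓
Every mechanic in the restrictor has a witness.

True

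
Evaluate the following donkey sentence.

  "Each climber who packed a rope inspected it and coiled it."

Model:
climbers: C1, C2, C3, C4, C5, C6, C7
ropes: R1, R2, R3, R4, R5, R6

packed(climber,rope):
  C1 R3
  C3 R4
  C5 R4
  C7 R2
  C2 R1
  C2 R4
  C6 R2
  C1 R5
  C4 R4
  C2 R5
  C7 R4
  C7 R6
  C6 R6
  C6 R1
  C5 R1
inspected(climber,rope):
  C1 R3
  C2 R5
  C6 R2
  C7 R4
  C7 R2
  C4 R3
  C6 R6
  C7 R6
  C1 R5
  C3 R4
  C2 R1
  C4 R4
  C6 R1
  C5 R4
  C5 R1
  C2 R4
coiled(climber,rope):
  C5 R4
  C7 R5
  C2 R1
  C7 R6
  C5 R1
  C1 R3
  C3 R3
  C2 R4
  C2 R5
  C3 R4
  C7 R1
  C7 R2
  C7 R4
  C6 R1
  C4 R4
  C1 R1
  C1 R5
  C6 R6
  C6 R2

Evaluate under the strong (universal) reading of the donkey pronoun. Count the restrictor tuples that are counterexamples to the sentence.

"it" takes "a rope" as antecedent — a donkey pronoun bound across the clause boundary.
Strong reading: for every (c,r) with packed(c,r), inspected(c,r) ∧ coiled(c,r).
Restrictor pairs: (C1,R3) ✓  (C1,R5) ✓  (C2,R1) ✓  (C2,R4) ✓  (C2,R5) ✓  (C3,R4) ✓  (C4,R4) ✓  (C5,R1) ✓  (C5,R4) ✓  (C6,R1) ✓  (C6,R2) ✓  (C6,R6) ✓  (C7,R2) ✓  (C7,R4) ✓  (C7,R6) ✓
Counterexamples (restrictor pairs failing the scope): 0.

0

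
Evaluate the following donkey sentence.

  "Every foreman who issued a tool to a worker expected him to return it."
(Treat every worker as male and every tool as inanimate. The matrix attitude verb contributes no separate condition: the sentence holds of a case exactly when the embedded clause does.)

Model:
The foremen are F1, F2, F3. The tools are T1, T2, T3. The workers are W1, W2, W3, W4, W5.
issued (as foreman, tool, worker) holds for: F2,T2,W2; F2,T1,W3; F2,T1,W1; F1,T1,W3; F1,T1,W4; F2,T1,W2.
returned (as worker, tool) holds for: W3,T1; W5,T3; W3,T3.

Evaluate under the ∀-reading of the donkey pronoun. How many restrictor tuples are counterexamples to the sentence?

"him" takes "a worker" as antecedent and "it" takes "a tool"; both are donkey pronouns co-varying with the restrictor.
Strong reading: for every (f,t,w) with issued(f,t,w), returned(w,t).
Restrictor triples: (F1,T1,W3)→returned(W3,T1) ✓  (F1,T1,W4)→returned(W4,T1) ✗  (F2,T1,W1)→returned(W1,T1) ✗  (F2,T1,W2)→returned(W2,T1) ✗  (F2,T1,W3)→returned(W3,T1) ✓  (F2,T2,W2)→returned(W2,T2) ✗
Counterexamples (restrictor triples failing the scope): 4.

4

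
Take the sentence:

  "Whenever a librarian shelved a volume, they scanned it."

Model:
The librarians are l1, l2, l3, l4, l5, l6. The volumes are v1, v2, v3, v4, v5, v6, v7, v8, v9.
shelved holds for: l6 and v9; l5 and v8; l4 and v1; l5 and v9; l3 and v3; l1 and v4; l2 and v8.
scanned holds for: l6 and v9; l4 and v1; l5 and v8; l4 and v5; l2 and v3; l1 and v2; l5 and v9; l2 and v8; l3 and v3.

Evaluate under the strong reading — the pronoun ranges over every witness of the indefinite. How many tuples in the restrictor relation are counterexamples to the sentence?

"it" takes "a volume" as antecedent — a donkey pronoun bound across the clause boundary.
Strong reading: for every (l,v) with shelved(l,v), scanned(l,v).
Restrictor pairs: (l1,v4) ✗  (l2,v8) ✓  (l3,v3) ✓  (l4,v1) ✓  (l5,v8) ✓  (l5,v9) ✓  (l6,v9) ✓
Counterexamples (restrictor pairs failing the scope): 1.

1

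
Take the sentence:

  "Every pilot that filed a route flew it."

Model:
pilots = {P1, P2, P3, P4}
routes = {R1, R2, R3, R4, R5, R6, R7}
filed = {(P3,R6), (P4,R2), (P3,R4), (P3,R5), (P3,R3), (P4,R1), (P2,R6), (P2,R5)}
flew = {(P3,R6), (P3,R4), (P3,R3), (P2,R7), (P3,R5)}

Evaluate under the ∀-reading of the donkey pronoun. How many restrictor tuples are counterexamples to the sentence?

4

"it" takes "a route" as antecedent — a donkey pronoun bound across the clause boundary.
Strong reading: for every (p,r) with filed(p,r), flew(p,r).
Restrictor pairs: (P2,R5) ✗  (P2,R6) ✗  (P3,R3) ✓  (P3,R4) ✓  (P3,R5) ✓  (P3,R6) ✓  (P4,R1) ✗  (P4,R2) ✗
Counterexamples (restrictor pairs failing the scope): 4.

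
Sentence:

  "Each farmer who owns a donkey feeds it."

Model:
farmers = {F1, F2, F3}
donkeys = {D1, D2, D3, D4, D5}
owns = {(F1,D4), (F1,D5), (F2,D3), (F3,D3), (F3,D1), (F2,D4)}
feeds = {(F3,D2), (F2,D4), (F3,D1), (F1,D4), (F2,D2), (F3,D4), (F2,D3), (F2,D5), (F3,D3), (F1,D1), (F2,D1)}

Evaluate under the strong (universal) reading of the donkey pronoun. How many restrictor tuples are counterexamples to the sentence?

1

"it" takes "a donkey" as antecedent — a donkey pronoun bound across the clause boundary.
Strong reading: for every (f,d) with owns(f,d), feeds(f,d).
Restrictor pairs: (F1,D4) ✓  (F1,D5) ✗  (F2,D3) ✓  (F2,D4) ✓  (F3,D1) ✓  (F3,D3) ✓
Counterexamples (restrictor pairs failing the scope): 1.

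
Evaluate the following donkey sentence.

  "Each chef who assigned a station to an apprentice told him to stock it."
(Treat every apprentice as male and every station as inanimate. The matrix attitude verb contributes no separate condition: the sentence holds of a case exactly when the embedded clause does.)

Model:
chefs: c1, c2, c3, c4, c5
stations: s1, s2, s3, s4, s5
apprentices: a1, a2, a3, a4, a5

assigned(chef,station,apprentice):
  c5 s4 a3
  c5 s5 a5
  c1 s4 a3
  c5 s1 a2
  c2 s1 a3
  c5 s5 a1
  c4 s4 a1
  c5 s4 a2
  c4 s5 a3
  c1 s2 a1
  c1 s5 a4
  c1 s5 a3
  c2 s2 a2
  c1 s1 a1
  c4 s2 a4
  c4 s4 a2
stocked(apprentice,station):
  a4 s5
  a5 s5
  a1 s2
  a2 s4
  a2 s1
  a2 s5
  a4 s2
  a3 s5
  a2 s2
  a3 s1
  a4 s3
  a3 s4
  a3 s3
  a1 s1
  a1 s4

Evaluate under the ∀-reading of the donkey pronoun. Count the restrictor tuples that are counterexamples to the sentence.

1

"him" takes "an apprentice" as antecedent and "it" takes "a station"; both are donkey pronouns co-varying with the restrictor.
Strong reading: for every (c,s,a) with assigned(c,s,a), stocked(a,s).
Restrictor triples: (c1,s1,a1)→stocked(a1,s1) ✓  (c1,s2,a1)→stocked(a1,s2) ✓  (c1,s4,a3)→stocked(a3,s4) ✓  (c1,s5,a3)→stocked(a3,s5) ✓  (c1,s5,a4)→stocked(a4,s5) ✓  (c2,s1,a3)→stocked(a3,s1) ✓  (c2,s2,a2)→stocked(a2,s2) ✓  (c4,s2,a4)→stocked(a4,s2) ✓  (c4,s4,a1)→stocked(a1,s4) ✓  (c4,s4,a2)→stocked(a2,s4) ✓  (c4,s5,a3)→stocked(a3,s5) ✓  (c5,s1,a2)→stocked(a2,s1) ✓  (c5,s4,a2)→stocked(a2,s4) ✓  (c5,s4,a3)→stocked(a3,s4) ✓  (c5,s5,a1)→stocked(a1,s5) ✗  (c5,s5,a5)→stocked(a5,s5) ✓
Counterexamples (restrictor triples failing the scope): 1.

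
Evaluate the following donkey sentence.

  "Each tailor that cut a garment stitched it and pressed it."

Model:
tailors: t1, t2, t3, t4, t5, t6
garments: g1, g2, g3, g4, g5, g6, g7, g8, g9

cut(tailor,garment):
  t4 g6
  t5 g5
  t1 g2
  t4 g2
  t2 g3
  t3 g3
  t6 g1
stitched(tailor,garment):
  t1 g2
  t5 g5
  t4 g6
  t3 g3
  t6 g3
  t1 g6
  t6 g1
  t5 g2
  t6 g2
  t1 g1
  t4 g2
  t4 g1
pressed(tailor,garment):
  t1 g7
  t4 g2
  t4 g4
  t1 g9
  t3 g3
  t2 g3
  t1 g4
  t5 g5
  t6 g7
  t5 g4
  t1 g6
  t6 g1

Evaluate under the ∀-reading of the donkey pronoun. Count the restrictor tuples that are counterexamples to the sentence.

3

"it" takes "a garment" as antecedent — a donkey pronoun bound across the clause boundary.
Strong reading: for every (t,g) with cut(t,g), stitched(t,g) ∧ pressed(t,g).
Restrictor pairs: (t1,g2) ✗  (t2,g3) ✗  (t3,g3) ✓  (t4,g2) ✓  (t4,g6) ✗  (t5,g5) ✓  (t6,g1) ✓
Counterexamples (restrictor pairs failing the scope): 3.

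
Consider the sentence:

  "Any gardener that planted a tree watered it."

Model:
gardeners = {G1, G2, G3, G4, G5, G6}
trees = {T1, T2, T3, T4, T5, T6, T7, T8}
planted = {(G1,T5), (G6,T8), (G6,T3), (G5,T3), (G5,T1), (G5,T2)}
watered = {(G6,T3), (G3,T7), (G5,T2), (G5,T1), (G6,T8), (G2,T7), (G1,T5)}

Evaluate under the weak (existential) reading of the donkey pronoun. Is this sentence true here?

True

"it" takes "a tree" as antecedent — a donkey pronoun bound across the clause boundary.
Weak reading: every gardener g with some planted-tree has at least one planted-tree t such that watered(g,t).
Per gardener: G1:✓  G5:✓  G6:✓
Every gardener in the restrictor has a witness.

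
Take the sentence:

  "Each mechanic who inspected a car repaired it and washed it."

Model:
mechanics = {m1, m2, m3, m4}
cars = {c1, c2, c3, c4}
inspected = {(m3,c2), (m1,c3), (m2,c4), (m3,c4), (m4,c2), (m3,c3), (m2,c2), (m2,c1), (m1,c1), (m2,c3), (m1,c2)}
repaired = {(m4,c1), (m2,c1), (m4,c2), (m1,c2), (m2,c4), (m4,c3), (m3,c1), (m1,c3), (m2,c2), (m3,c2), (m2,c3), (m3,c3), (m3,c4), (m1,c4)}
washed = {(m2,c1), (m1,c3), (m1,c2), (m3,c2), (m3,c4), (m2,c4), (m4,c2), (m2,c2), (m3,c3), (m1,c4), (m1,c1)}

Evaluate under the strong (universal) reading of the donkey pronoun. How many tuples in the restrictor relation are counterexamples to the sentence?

2

"it" takes "a car" as antecedent — a donkey pronoun bound across the clause boundary.
Strong reading: for every (m,c) with inspected(m,c), repaired(m,c) ∧ washed(m,c).
Restrictor pairs: (m1,c1) ✗  (m1,c2) ✓  (m1,c3) ✓  (m2,c1) ✓  (m2,c2) ✓  (m2,c3) ✗  (m2,c4) ✓  (m3,c2) ✓  (m3,c3) ✓  (m3,c4) ✓  (m4,c2) ✓
Counterexamples (restrictor pairs failing the scope): 2.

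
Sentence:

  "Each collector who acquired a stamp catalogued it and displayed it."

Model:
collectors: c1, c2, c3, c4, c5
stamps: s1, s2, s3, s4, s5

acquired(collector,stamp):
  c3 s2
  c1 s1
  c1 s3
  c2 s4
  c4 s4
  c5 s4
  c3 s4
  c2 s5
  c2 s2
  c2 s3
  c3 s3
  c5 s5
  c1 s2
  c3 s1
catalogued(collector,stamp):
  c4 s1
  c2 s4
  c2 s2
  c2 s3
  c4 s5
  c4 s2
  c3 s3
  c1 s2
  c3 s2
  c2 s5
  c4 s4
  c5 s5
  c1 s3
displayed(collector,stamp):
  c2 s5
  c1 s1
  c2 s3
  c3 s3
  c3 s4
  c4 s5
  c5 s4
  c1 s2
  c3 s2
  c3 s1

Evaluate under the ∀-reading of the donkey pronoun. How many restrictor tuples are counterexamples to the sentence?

"it" takes "a stamp" as antecedent — a donkey pronoun bound across the clause boundary.
Strong reading: for every (c,s) with acquired(c,s), catalogued(c,s) ∧ displayed(c,s).
Restrictor pairs: (c1,s1) ✗  (c1,s2) ✓  (c1,s3) ✗  (c2,s2) ✗  (c2,s3) ✓  (c2,s4) ✗  (c2,s5) ✓  (c3,s1) ✗  (c3,s2) ✓  (c3,s3) ✓  (c3,s4) ✗  (c4,s4) ✗  (c5,s4) ✗  (c5,s5) ✗
Counterexamples (restrictor pairs failing the scope): 9.

9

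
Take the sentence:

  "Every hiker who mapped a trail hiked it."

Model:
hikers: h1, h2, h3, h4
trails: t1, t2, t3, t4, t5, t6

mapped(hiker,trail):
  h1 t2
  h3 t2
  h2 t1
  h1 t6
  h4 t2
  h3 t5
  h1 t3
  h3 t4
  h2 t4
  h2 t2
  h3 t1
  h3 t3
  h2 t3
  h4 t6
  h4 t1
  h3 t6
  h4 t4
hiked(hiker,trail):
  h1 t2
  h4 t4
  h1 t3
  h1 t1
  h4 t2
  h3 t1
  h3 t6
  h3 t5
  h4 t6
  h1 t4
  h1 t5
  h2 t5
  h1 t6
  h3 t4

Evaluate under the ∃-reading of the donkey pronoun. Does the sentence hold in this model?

"it" takes "a trail" as antecedent — a donkey pronoun bound across the clause boundary.
Weak reading: every hiker h with some mapped-trail has at least one mapped-trail t such that hiked(h,t).
Per hiker: h1:✓  h2:✗  h3:✓  h4:✓
h2 has no witness among its mapped-trails.

False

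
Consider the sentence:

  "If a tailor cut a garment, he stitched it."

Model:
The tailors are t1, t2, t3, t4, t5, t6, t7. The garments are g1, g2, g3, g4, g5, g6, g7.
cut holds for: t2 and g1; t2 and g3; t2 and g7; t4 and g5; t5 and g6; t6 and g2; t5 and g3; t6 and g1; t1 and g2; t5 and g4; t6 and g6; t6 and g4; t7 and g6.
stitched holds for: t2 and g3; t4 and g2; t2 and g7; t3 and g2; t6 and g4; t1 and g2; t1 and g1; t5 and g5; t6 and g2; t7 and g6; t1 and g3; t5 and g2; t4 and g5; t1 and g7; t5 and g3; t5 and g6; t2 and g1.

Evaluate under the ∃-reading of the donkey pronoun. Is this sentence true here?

True

"it" takes "a garment" as antecedent — a donkey pronoun bound across the clause boundary.
Weak reading: every tailor t with some cut-garment has at least one cut-garment g such that stitched(t,g).
Per tailor: t1:✓  t2:✓  t4:✓  t5:✓  t6:✓  t7:✓
Every tailor in the restrictor has a witness.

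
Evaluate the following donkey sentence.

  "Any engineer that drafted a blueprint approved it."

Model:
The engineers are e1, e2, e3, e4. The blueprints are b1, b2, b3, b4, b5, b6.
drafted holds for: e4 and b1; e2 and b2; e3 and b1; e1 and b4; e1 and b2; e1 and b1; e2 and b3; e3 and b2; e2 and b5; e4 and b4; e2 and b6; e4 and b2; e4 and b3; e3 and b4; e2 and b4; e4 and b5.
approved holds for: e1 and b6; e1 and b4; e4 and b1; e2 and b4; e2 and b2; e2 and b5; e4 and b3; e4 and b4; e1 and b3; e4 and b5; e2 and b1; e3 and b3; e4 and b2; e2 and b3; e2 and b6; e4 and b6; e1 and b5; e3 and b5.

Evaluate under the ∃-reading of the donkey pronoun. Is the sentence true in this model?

"it" takes "a blueprint" as antecedent — a donkey pronoun bound across the clause boundary.
Weak reading: every engineer e with some drafted-blueprint has at least one drafted-blueprint b such that approved(e,b).
Per engineer: e1:✓  e2:✓  e3:✗  e4:✓
e3 has no witness among its drafted-blueprints.

False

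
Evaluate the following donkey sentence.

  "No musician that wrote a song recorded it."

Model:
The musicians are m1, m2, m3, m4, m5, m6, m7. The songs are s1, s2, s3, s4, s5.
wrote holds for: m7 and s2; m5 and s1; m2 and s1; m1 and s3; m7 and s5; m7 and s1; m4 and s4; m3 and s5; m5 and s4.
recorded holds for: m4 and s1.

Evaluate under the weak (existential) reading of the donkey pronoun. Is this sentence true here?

"it" takes "a song" as antecedent — a donkey pronoun bound across the clause boundary.
Truth condition: for no (m,s) with wrote(m,s) does recorded(m,s) hold.
Restrictor pairs — does the scope hold? (m1,s3):fails  (m2,s1):fails  (m3,s5):fails  (m4,s4):fails  (m5,s1):fails  (m5,s4):fails  (m7,s1):fails  (m7,s2):fails  (m7,s5):fails
Scope holds for no restrictor pair, so the sentence is true.

True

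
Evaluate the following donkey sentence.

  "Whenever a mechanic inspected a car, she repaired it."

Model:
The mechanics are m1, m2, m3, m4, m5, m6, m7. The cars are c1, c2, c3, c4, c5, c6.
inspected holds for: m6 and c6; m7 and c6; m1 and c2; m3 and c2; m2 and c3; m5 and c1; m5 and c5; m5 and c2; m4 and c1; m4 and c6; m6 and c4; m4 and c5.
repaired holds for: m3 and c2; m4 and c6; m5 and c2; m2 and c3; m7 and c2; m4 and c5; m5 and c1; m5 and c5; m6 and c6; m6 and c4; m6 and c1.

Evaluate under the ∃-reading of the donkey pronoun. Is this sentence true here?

"it" takes "a car" as antecedent — a donkey pronoun bound across the clause boundary.
Weak reading: every mechanic m with some inspected-car has at least one inspected-car c such that repaired(m,c).
Per mechanic: m1:✗  m2:✓  m3:✓  m4:✓  m5:✓  m6:✓  m7:✗
m1 has no witness among its inspected-cars.

False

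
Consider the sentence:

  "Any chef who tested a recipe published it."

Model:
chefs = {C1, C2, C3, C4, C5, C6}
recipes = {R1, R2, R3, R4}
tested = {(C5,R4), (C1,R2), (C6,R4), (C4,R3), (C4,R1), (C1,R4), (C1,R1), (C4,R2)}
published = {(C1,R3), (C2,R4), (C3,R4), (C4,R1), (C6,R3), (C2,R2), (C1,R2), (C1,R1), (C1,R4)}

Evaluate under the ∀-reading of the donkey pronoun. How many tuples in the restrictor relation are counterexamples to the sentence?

4

"it" takes "a recipe" as antecedent — a donkey pronoun bound across the clause boundary.
Strong reading: for every (c,r) with tested(c,r), published(c,r).
Restrictor pairs: (C1,R1) ✓  (C1,R2) ✓  (C1,R4) ✓  (C4,R1) ✓  (C4,R2) ✗  (C4,R3) ✗  (C5,R4) ✗  (C6,R4) ✗
Counterexamples (restrictor pairs failing the scope): 4.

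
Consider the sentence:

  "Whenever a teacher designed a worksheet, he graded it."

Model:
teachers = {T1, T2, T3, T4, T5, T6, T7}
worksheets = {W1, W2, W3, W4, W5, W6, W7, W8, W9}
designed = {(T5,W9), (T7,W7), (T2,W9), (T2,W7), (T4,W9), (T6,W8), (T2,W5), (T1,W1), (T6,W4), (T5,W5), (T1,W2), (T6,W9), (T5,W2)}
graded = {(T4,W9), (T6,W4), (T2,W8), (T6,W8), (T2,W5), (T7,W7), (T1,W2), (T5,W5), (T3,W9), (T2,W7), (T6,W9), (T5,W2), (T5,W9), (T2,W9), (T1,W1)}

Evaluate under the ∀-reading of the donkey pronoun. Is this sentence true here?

"it" takes "a worksheet" as antecedent — a donkey pronoun bound across the clause boundary.
Strong reading: for every (t,w) with designed(t,w), graded(t,w).
Restrictor pairs: (T1,W1) ✓  (T1,W2) ✓  (T2,W5) ✓  (T2,W7) ✓  (T2,W9) ✓  (T4,W9) ✓  (T5,W2) ✓  (T5,W5) ✓  (T5,W9) ✓  (T6,W4) ✓  (T6,W8) ✓  (T6,W9) ✓  (T7,W7) ✓
Every restrictor pair satisfies the scope.

True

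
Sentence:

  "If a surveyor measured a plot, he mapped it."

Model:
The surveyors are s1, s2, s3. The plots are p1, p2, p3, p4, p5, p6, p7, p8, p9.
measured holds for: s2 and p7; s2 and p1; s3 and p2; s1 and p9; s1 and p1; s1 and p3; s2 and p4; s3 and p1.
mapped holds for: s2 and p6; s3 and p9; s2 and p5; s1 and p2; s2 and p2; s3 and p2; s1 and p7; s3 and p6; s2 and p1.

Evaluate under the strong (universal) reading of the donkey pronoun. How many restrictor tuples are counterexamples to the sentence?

"it" takes "a plot" as antecedent — a donkey pronoun bound across the clause boundary.
Strong reading: for every (s,p) with measured(s,p), mapped(s,p).
Restrictor pairs: (s1,p1) ✗  (s1,p3) ✗  (s1,p9) ✗  (s2,p1) ✓  (s2,p4) ✗  (s2,p7) ✗  (s3,p1) ✗  (s3,p2) ✓
Counterexamples (restrictor pairs failing the scope): 6.

6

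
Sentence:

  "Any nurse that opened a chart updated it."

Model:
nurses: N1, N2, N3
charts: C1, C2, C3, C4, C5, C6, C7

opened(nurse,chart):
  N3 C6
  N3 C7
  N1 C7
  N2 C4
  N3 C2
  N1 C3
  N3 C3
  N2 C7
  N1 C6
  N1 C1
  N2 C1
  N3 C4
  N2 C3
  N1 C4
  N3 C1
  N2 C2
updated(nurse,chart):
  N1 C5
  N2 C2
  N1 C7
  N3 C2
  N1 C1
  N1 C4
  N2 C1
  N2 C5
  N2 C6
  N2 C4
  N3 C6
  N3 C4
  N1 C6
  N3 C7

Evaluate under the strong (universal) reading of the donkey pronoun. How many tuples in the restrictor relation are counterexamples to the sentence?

"it" takes "a chart" as antecedent — a donkey pronoun bound across the clause boundary.
Strong reading: for every (n,c) with opened(n,c), updated(n,c).
Restrictor pairs: (N1,C1) ✓  (N1,C3) ✗  (N1,C4) ✓  (N1,C6) ✓  (N1,C7) ✓  (N2,C1) ✓  (N2,C2) ✓  (N2,C3) ✗  (N2,C4) ✓  (N2,C7) ✗  (N3,C1) ✗  (N3,C2) ✓  (N3,C3) ✗  (N3,C4) ✓  (N3,C6) ✓  (N3,C7) ✓
Counterexamples (restrictor pairs failing the scope): 5.

5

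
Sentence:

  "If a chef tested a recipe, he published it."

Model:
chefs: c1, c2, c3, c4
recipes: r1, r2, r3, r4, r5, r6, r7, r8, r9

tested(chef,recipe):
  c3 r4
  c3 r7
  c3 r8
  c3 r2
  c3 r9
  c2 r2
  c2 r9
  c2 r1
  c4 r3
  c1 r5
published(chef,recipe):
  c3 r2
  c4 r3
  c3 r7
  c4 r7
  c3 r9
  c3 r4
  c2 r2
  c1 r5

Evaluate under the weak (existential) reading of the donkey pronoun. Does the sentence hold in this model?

True

"it" takes "a recipe" as antecedent — a donkey pronoun bound across the clause boundary.
Weak reading: every chef c with some tested-recipe has at least one tested-recipe r such that published(c,r).
Per chef: c1:✓  c2:✓  c3:✓  c4:✓
Every chef in the restrictor has a witness.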